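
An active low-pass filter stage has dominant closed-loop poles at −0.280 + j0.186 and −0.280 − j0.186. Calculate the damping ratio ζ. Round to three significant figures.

ζ ≈ 0.833

With σ = 0.280, ω_d = 0.186: ω_n = √(σ²+ω_d²) = 0.336 rad/s, ζ = σ/ω_n = 0.833.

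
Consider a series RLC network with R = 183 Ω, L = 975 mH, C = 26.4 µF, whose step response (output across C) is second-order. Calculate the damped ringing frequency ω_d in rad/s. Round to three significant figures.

For a series RLC circuit (capacitor voltage as output), ω_n = 1/√(LC) = 1/√(975 mH · 26.4 µF) = 197 rad/s.
ζ = (R/2)·√(C/L) = (183/2)·√(26.4 µF/975 mH) = 0.476.
ω_d = 197·√(1 − 0.476²) = 173 rad/s.

ω_d ≈ 173 rad/s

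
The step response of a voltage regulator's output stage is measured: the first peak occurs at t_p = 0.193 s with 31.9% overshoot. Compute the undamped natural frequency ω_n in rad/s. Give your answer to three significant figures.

From the overshoot, ζ = −ln(OS)/√(π²+ln²(OS)) = 0.342.
From t_p = π/ω_d, ω_d = π/0.193 = 16.3 rad/s, so ω_n = ω_d/√(1−ζ²) = 17.3 rad/s.

ω_n ≈ 17.3 rad/s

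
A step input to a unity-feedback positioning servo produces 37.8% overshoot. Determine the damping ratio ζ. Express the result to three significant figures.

ζ ≈ 0.296

From %OS = 100·exp(−πζ/√(1−ζ²)), invert to get ζ = −ln(OS)/√(π² + ln²(OS)) with OS = 0.378.
−ln 0.378 = 0.9729, so ζ = 0.9729/√(π² + 0.9465) = 0.296.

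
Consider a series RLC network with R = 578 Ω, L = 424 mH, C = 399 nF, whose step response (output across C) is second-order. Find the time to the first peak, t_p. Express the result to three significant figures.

t_p ≈ 0.00135 s

For a series RLC circuit (capacitor voltage as output), ω_n = 1/√(LC) = 1/√(424 mH · 399 nF) = 2430 rad/s.
ζ = (R/2)·√(C/L) = (578/2)·√(399 nF/424 mH) = 0.280.
The damped frequency ω_d = ω_n√(1−ζ²) = 2330 rad/s. t_p = π/ω_d = 0.00135 s.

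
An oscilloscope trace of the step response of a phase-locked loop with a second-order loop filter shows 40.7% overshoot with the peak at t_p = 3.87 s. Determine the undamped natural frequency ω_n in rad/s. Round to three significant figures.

From the overshoot, ζ = −ln(OS)/√(π²+ln²(OS)) = 0.275.
From t_p = π/ω_d, ω_d = π/3.87 = 0.812 rad/s, so ω_n = ω_d/√(1−ζ²) = 0.844 rad/s.

ω_n ≈ 0.844 rad/s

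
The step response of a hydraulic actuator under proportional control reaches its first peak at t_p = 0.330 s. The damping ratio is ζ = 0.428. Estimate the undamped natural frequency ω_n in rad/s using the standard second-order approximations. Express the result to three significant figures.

ω_n ≈ 10.5 rad/s

Peak time t_p = π/ω_d, so ω_d = π/t_p = π/0.330 = 9.52 rad/s.
ω_n = ω_d/√(1−ζ²) = 9.52/√0.817 = 10.5 rad/s.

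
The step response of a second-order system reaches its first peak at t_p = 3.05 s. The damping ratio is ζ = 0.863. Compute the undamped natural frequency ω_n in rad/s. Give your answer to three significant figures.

Peak time t_p = π/ω_d, so ω_d = π/t_p = π/3.05 = 1.03 rad/s.
ω_n = ω_d/√(1−ζ²) = 1.03/√0.255 = 2.04 rad/s.

ω_n ≈ 2.04 rad/s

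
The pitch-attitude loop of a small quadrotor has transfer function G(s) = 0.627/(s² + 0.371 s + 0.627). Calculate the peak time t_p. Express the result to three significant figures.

t_p ≈ 4.08 s

ω_n = √0.627 = 0.792 rad/s; ζ = 0.371/(2·0.792) = 0.234.
ω_d = ω_n√(1−ζ²) = 0.770 rad/s. Then t_p = π/ω_d = 4.08 s.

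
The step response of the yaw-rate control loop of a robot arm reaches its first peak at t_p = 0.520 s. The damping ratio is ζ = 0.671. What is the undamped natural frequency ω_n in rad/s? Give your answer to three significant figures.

ω_n ≈ 8.15 rad/s

Peak time t_p = π/ω_d, so ω_d = π/t_p = π/0.520 = 6.04 rad/s.
ω_n = ω_d/√(1−ζ²) = 6.04/√0.550 = 8.15 rad/s.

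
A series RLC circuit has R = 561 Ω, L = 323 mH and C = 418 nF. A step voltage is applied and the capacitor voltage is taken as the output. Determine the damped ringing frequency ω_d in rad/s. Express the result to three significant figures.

ω_d ≈ 2580 rad/s

For a series RLC circuit (capacitor voltage as output), ω_n = 1/√(LC) = 1/√(323 mH · 418 nF) = 2720 rad/s.
ζ = (R/2)·√(C/L) = (561/2)·√(418 nF/323 mH) = 0.319.
The damped frequency ω_d = ω_n√(1−ζ²) = 2580 rad/s.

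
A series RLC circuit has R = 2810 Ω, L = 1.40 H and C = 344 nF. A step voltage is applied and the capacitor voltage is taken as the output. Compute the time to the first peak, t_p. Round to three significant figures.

For a series RLC circuit (capacitor voltage as output), ω_n = 1/√(LC) = 1/√(1.40 H · 344 nF) = 1440 rad/s.
ζ = (R/2)·√(C/L) = (2810/2)·√(344 nF/1.40 H) = 0.696.
The damped frequency ω_d = ω_n√(1−ζ²) = 1030 rad/s. t_p = π/ω_d = 0.00304 s.

t_p ≈ 0.00304 s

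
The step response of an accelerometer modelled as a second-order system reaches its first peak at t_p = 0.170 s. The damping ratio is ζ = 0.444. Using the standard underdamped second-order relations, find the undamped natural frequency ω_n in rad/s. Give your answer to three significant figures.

Peak time t_p = π/ω_d, so ω_d = π/t_p = π/0.170 = 18.5 rad/s.
ω_n = ω_d/√(1−ζ²) = 18.5/√0.803 = 20.6 rad/s.

ω_n ≈ 20.6 rad/s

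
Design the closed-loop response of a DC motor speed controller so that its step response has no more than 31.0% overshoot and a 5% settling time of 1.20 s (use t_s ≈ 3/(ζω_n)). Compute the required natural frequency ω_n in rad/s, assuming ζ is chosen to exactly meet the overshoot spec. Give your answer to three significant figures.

ζ = −ln(OS)/√(π² + (ln OS)²). With OS = 0.310, ln OS = −1.171 and ζ = 1.171/3.353 = 0.349.
From t_s ≈ 3/(ζω_n): ω_n = 3/(ζ·t_s) = 3/(0.349·1.20) = 7.16 rad/s.

ω_n ≈ 7.16 rad/s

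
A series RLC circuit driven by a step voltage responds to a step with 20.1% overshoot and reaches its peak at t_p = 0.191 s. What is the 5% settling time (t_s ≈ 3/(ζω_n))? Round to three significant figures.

ζ from %OS: ζ = |ln 0.201|/√(π²+ln²0.201) = 0.455.
t_p = π/ω_d ⇒ ω_d = 16.4 rad/s; then ω_n = ω_d/√(1−ζ²) = 18.5 rad/s.
t_s ≈ 3/(ζω_n) = 3/(0.455·18.5) = 0.357 s.

t_s ≈ 0.357 s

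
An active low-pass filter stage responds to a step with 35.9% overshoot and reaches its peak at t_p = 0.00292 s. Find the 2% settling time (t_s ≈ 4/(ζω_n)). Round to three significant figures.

From the overshoot, ζ = −ln(OS)/√(π²+ln²(OS)) = 0.310.
t_p = π/ω_d ⇒ ω_d = 1080 rad/s; then ω_n = ω_d/√(1−ζ²) = 1130 rad/s.
t_s ≈ 4/(ζω_n) = 4/(0.310·1130) = 0.0114 s.

t_s ≈ 0.0114 s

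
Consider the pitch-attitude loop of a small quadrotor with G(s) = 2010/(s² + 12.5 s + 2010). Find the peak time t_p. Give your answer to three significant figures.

ω_n = √2010 = 44.8 rad/s; ζ = 12.5/(2·44.8) = 0.139.
ω_d = 44.8·√(1 − 0.139²) = 44.4 rad/s. Then t_p = π/ω_d = 0.0708 s.

t_p ≈ 0.0708 s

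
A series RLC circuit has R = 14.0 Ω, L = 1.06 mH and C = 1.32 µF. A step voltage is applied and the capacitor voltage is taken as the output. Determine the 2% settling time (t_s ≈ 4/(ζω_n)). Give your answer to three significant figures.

For a series RLC circuit (capacitor voltage as output), ω_n = 1/√(LC) = 1/√(1.06 mH · 1.32 µF) = 26700 rad/s.
ζ = (R/2)·√(C/L) = (14.0/2)·√(1.32 µF/1.06 mH) = 0.247.
t_s ≈ 4/(ζω_n) = 0.000606 s.

t_s ≈ 0.000606 s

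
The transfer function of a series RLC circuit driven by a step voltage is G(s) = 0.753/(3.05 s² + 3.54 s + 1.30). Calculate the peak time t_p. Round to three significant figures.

t_p ≈ 10.5 s

Dividing through by 3.05: denominator becomes s² + 1.161 s + 0.4262.
So ω_n = √0.4262 = 0.653 rad/s and ζ = 1.161/(2·0.653) = 0.889.
The damped frequency ω_d = ω_n√(1−ζ²) = 0.299 rad/s. t_p = π/ω_d = 10.5 s.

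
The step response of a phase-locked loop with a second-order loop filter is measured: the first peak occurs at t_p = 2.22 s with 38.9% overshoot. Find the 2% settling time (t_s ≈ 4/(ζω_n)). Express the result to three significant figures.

t_s ≈ 9.41 s

The overshoot fixes ζ = −ln(OS)/√(π²+ln²(OS)) = 0.288.
t_p = π/ω_d ⇒ ω_d = 1.42 rad/s; then ω_n = ω_d/√(1−ζ²) = 1.48 rad/s.
t_s ≈ 4/(ζω_n) = 4/(0.288·1.48) = 9.41 s.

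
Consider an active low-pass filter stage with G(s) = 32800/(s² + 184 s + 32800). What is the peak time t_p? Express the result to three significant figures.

Comparing the denominator to s² + 2ζω_n s + ω_n²: ω_n = √32800 = 181 rad/s, and 2ζω_n = 184 so ζ = 184/(2·181) = 0.508.
The damped frequency ω_d = ω_n√(1−ζ²) = 156 rad/s. Then t_p = π/ω_d = 0.0201 s.

t_p ≈ 0.0201 s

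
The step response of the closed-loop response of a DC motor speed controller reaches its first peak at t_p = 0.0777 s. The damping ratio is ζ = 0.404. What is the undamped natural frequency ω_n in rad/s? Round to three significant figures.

Peak time t_p = π/ω_d, so ω_d = π/t_p = π/0.0777 = 40.4 rad/s.
ω_n = ω_d/√(1−ζ²) = 40.4/√0.837 = 44.2 rad/s.

ω_n ≈ 44.2 rad/s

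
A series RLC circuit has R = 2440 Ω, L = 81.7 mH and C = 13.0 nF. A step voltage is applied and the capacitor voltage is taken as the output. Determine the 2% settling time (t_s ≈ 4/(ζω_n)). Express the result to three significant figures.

t_s ≈ 0.000268 s

For a series RLC circuit (capacitor voltage as output), ω_n = 1/√(LC) = 1/√(81.7 mH · 13.0 nF) = 30700 rad/s.
ζ = (R/2)·√(C/L) = (2440/2)·√(13.0 nF/81.7 mH) = 0.487.
t_s ≈ 4/(ζω_n) = 0.000268 s.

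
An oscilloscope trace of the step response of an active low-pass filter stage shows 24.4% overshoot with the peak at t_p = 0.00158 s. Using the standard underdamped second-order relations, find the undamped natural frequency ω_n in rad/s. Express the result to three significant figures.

From the overshoot, ζ = −ln(OS)/√(π²+ln²(OS)) = 0.410.
From t_p = π/ω_d, ω_d = π/0.00158 = 1990 rad/s, so ω_n = ω_d/√(1−ζ²) = 2180 rad/s.

ω_n ≈ 2180 rad/s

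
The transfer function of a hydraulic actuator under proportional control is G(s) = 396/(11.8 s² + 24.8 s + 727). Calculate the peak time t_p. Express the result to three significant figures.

Dividing through by 11.8: denominator becomes s² + 2.102 s + 61.61.
So ω_n = √61.61 = 7.85 rad/s and ζ = 2.102/(2·7.85) = 0.134.
ω_d = ω_n√(1−ζ²) = 7.78 rad/s. t_p = π/ω_d = 0.404 s.

t_p ≈ 0.404 s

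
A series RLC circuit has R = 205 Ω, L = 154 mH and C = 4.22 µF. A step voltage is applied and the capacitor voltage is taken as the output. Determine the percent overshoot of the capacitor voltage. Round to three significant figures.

For a series RLC circuit (capacitor voltage as output), ω_n = 1/√(LC) = 1/√(154 mH · 4.22 µF) = 1240 rad/s.
ζ = (R/2)·√(C/L) = (205/2)·√(4.22 µF/154 mH) = 0.537.
%OS = 100·exp(−πζ/√(1−ζ²)) = 13.6%.

%OS ≈ 13.6%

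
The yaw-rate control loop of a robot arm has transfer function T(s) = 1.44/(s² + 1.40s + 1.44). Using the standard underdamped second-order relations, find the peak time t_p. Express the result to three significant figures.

ω_n = √1.44 = 1.20 rad/s; ζ = 1.40/(2·1.20) = 0.583.
The damped frequency ω_d = ω_n√(1−ζ²) = 0.975 rad/s. Then t_p = π/ω_d = 3.22 s.

t_p ≈ 3.22 s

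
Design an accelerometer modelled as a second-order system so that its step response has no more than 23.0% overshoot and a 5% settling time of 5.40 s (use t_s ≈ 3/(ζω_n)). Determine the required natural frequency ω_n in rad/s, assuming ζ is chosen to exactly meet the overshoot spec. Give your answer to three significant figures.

ζ = −ln(OS)/√(π² + (ln OS)²). With OS = 0.230, ln OS = −1.470 and ζ = 1.470/3.468 = 0.424.
From t_s ≈ 3/(ζω_n): ω_n = 3/(ζ·t_s) = 3/(0.424·5.40) = 1.31 rad/s.

ω_n ≈ 1.31 rad/s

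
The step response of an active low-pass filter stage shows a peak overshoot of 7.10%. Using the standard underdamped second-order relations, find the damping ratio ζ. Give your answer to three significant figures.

ζ = −ln(OS)/√(π² + (ln OS)²). With OS = 0.0710, ln OS = −2.645 and ζ = 2.645/4.107 = 0.644.

ζ ≈ 0.644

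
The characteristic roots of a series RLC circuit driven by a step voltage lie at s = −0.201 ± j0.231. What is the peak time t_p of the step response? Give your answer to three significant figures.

t_p = π/ω_d with ω_d = 0.231 (the imaginary part), so t_p = 13.6 s.

t_p ≈ 13.6 s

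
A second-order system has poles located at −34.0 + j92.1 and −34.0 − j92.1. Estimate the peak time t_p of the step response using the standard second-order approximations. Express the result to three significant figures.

t_p ≈ 0.0341 s

t_p = π/ω_d with ω_d = 92.1 (the imaginary part), so t_p = 0.0341 s.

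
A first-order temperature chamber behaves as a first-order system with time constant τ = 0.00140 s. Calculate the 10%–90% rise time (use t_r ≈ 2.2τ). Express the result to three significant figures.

t_r ≈ 2.2τ = 0.00308 s.

t_r ≈ 0.00308 s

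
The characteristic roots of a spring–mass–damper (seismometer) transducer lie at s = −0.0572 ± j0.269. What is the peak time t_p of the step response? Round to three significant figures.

t_p = π/ω_d with ω_d = 0.269 (the imaginary part), so t_p = 11.7 s.

t_p ≈ 11.7 s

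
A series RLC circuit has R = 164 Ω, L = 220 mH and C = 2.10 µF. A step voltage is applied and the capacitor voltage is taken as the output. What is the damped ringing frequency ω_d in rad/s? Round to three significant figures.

For a series RLC circuit (capacitor voltage as output), ω_n = 1/√(LC) = 1/√(220 mH · 2.10 µF) = 1470 rad/s.
ζ = (R/2)·√(C/L) = (164/2)·√(2.10 µF/220 mH) = 0.253.
The damped frequency ω_d = ω_n√(1−ζ²) = 1420 rad/s.

ω_d ≈ 1420 rad/s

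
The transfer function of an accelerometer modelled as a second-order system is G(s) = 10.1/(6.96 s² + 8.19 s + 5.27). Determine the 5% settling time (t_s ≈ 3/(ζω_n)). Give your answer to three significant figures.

Dividing through by 6.96: denominator becomes s² + 1.177 s + 0.7572.
So ω_n = √0.7572 = 0.870 rad/s and ζ = 1.177/(2·0.870) = 0.676.
t_s ≈ 3/(ζω_n) = 5.10 s.

t_s ≈ 5.10 s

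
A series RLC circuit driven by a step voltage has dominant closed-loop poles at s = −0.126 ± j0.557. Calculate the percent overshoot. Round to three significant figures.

With σ = 0.126, ω_d = 0.557: ω_n = √(σ²+ω_d²) = 0.571 rad/s, ζ = σ/ω_n = 0.221.
%OS = 100 e^{−πζ/√(1−ζ²)} with ζ = 0.221 gives 49.1%.

%OS ≈ 49.1%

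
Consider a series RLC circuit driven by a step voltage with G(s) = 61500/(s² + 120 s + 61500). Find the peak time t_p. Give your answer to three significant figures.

Matching coefficients with s² + 2ζω_n s + ω_n² gives ω_n² = 61500 ⇒ ω_n = 248 rad/s, and ζ = 120/(2ω_n) = 0.242.
ω_d = 248·√(1 − 0.242²) = 241 rad/s. Then t_p = π/ω_d = 0.0131 s.

t_p ≈ 0.0131 s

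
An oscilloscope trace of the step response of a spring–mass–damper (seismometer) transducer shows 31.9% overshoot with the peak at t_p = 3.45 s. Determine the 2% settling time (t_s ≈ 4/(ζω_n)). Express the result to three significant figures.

t_s ≈ 12.1 s

The overshoot fixes ζ = −ln(OS)/√(π²+ln²(OS)) = 0.342.
From t_p = π/ω_d, ω_d = π/3.45 = 0.911 rad/s, so ω_n = ω_d/√(1−ζ²) = 0.969 rad/s.
t_s ≈ 4/(ζω_n) = 4/(0.342·0.969) = 12.1 s.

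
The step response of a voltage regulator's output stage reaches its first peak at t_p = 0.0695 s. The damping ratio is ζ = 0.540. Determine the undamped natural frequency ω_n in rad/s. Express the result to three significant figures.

ω_n ≈ 53.7 rad/s

Peak time t_p = π/ω_d, so ω_d = π/t_p = π/0.0695 = 45.2 rad/s.
ω_n = ω_d/√(1−ζ²) = 45.2/√0.708 = 53.7 rad/s.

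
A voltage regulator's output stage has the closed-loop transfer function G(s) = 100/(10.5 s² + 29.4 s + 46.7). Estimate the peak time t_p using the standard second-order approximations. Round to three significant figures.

t_p ≈ 1.99 s

Dividing through by 10.5: denominator becomes s² + 2.800 s + 4.448.
So ω_n = √4.448 = 2.11 rad/s and ζ = 2.800/(2·2.11) = 0.664.
The damped frequency ω_d = ω_n√(1−ζ²) = 1.58 rad/s. t_p = π/ω_d = 1.99 s.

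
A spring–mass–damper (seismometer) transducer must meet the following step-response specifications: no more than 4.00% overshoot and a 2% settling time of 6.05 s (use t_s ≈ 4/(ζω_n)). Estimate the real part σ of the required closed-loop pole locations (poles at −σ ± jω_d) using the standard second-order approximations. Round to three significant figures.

σ ≈ 0.661

The settling-time spec alone fixes σ = ζω_n = 4/t_s = 4/6.05 = 0.661.
(Overshoot then fixes ζ = 0.716 and hence ω_d = σ·√(1−ζ²)/ζ = 0.645 rad/s.)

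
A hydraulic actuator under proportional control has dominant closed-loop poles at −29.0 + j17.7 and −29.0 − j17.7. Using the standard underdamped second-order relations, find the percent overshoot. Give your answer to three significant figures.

%OS ≈ 0.582%

With σ = 29.0, ω_d = 17.7: ω_n = √(σ²+ω_d²) = 34.0 rad/s, ζ = σ/ω_n = 0.854.
%OS = 100·exp(−πζ/√(1−ζ²)) = 0.582%.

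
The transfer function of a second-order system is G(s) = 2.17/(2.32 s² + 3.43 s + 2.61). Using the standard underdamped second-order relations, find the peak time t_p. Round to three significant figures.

Dividing through by 2.32: denominator becomes s² + 1.478 s + 1.125.
So ω_n = √1.125 = 1.06 rad/s and ζ = 1.478/(2·1.06) = 0.697.
ω_d = 1.06·√(1 − 0.697²) = 0.761 rad/s. t_p = π/ω_d = 4.13 s.

t_p ≈ 4.13 s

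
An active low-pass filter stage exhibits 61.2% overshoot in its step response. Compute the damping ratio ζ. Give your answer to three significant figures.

From %OS = 100·exp(−πζ/√(1−ζ²)), invert to get ζ = −ln(OS)/√(π² + ln²(OS)) with OS = 0.612.
−ln 0.612 = 0.4910, so ζ = 0.4910/√(π² + 0.2411) = 0.154.

ζ ≈ 0.154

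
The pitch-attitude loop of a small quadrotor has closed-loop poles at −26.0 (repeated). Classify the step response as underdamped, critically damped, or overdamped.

critically damped

Since there is a repeated negative-real pole, the response is critically damped.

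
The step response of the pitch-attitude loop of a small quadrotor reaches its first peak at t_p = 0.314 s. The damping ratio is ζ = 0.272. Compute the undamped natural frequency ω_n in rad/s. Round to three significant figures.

Peak time t_p = π/ω_d, so ω_d = π/t_p = π/0.314 = 10.0 rad/s.
ω_n = ω_d/√(1−ζ²) = 10.0/√0.926 = 10.4 rad/s.

ω_n ≈ 10.4 rad/s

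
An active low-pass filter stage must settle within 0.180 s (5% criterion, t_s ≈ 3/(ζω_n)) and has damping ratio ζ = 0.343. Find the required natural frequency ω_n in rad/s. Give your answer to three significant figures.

Rearranging t_s ≈ 3/(ζω_n) gives ω_n = 3/(ζ·t_s) = 3/(0.343 × 0.180) = 48.6 rad/s.

ω_n ≈ 48.6 rad/s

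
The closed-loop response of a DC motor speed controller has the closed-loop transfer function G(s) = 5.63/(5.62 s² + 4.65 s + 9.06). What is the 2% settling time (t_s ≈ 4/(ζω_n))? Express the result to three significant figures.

t_s ≈ 9.67 s

Dividing through by 5.62: denominator becomes s² + 0.8274 s + 1.612.
So ω_n = √1.612 = 1.27 rad/s and ζ = 0.8274/(2·1.27) = 0.326.
t_s ≈ 4/(ζω_n) = 9.67 s.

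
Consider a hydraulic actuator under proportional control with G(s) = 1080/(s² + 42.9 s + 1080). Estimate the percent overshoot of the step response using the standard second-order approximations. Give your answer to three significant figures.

%OS ≈ 6.68%

Matching coefficients with s² + 2ζω_n s + ω_n² gives ω_n² = 1080 ⇒ ω_n = 32.9 rad/s, and ζ = 42.9/(2ω_n) = 0.653.
%OS = 100 e^{−πζ/√(1−ζ²)} with ζ = 0.653 gives 6.68%.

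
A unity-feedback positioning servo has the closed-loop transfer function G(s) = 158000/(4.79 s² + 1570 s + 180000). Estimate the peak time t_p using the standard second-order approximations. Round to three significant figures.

t_p ≈ 0.0303 s

Dividing through by 4.79: denominator becomes s² + 327.8 s + 37580.
So ω_n = √37580 = 194 rad/s and ζ = 327.8/(2·194) = 0.845.
The damped frequency ω_d = ω_n√(1−ζ²) = 104 rad/s. t_p = π/ω_d = 0.0303 s.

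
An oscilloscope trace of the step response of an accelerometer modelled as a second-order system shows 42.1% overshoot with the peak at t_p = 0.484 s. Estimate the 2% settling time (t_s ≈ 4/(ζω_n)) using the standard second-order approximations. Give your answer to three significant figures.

From the overshoot, ζ = −ln(OS)/√(π²+ln²(OS)) = 0.265.
From t_p = π/ω_d, ω_d = π/0.484 = 6.49 rad/s, so ω_n = ω_d/√(1−ζ²) = 6.73 rad/s.
t_s ≈ 4/(ζω_n) = 4/(0.265·6.73) = 2.24 s.

t_s ≈ 2.24 s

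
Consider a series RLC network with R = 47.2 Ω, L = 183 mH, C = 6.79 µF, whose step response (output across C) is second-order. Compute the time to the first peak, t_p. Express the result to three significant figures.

t_p ≈ 0.00354 s

For a series RLC circuit (capacitor voltage as output), ω_n = 1/√(LC) = 1/√(183 mH · 6.79 µF) = 897 rad/s.
ζ = (R/2)·√(C/L) = (47.2/2)·√(6.79 µF/183 mH) = 0.144.
ω_d = ω_n√(1−ζ²) = 888 rad/s. t_p = π/ω_d = 0.00354 s.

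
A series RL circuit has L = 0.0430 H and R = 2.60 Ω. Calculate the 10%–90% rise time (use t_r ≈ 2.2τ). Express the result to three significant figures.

τ = L/R = 0.0430/2.60 = 0.0165 s.
t_r ≈ 2.2τ = 0.0364 s.

t_r ≈ 0.0364 s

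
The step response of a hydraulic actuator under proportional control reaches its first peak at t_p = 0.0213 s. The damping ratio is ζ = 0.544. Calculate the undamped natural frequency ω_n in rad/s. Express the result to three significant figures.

ω_n ≈ 176 rad/s

Peak time t_p = π/ω_d, so ω_d = π/t_p = π/0.0213 = 147 rad/s.
ω_n = ω_d/√(1−ζ²) = 147/√0.704 = 176 rad/s.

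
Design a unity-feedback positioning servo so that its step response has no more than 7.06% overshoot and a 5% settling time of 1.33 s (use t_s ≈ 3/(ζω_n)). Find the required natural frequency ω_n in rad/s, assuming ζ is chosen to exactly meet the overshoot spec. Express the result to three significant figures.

ζ = −ln(OS)/√(π² + (ln OS)²). With OS = 0.0706, ln OS = −2.651 and ζ = 2.651/4.110 = 0.645.
From t_s ≈ 3/(ζω_n): ω_n = 3/(ζ·t_s) = 3/(0.645·1.33) = 3.50 rad/s.

ω_n ≈ 3.50 rad/s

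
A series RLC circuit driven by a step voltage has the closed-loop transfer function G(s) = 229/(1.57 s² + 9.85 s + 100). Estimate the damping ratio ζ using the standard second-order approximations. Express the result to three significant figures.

Dividing through by 1.57: denominator becomes s² + 6.274 s + 63.69.
So ω_n = √63.69 = 7.98 rad/s and ζ = 6.274/(2·7.98) = 0.393.

ζ ≈ 0.393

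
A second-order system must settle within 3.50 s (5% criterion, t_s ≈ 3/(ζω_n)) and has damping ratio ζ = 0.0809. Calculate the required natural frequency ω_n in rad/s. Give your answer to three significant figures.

ω_n ≈ 10.6 rad/s

Rearranging t_s ≈ 3/(ζω_n) gives ω_n = 3/(ζ·t_s) = 3/(0.0809 × 3.50) = 10.6 rad/s.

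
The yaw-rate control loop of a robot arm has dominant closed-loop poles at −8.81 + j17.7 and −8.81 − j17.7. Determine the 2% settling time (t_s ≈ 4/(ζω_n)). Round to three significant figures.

t_s ≈ 0.454 s

For poles at −σ ± jω_d, ζω_n = σ = 8.81, so t_s ≈ 4/σ = 0.454 s.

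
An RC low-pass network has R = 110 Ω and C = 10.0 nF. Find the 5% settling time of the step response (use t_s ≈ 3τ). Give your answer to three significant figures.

τ = RC = 110 × 10.0 nF = 0.00000110 s.
t_s ≈ 3τ = 0.00000330 s.

t_s ≈ 0.00000330 s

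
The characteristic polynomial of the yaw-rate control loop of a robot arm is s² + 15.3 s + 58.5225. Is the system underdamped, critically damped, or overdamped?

critically damped

a² − 4b = 15.3² − 4·58.5225 = 0 (repeated real root); the system is critically damped.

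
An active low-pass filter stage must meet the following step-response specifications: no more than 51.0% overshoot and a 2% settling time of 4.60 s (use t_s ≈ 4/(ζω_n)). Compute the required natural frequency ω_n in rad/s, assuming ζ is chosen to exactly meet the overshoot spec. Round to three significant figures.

ω_n ≈ 4.15 rad/s

From %OS = 100·exp(−πζ/√(1−ζ²)), invert to get ζ = −ln(OS)/√(π² + ln²(OS)) with OS = 0.510.
−ln 0.510 = 0.6733, so ζ = 0.6733/√(π² + 0.4534) = 0.210.
From t_s ≈ 4/(ζω_n): ω_n = 4/(ζ·t_s) = 4/(0.210·4.60) = 4.15 rad/s.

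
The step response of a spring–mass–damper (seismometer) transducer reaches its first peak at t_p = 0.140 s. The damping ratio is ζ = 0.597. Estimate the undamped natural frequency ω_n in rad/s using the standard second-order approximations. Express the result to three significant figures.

Peak time t_p = π/ω_d, so ω_d = π/t_p = π/0.140 = 22.4 rad/s.
ω_n = ω_d/√(1−ζ²) = 22.4/√0.644 = 28.0 rad/s.

ω_n ≈ 28.0 rad/s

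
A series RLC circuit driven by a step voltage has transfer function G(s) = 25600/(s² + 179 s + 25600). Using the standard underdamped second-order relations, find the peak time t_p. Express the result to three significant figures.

t_p ≈ 0.0237 s

ω_n = √25600 = 160 rad/s; ζ = 179/(2·160) = 0.559.
ω_d = ω_n√(1−ζ²) = 133 rad/s. Then t_p = π/ω_d = 0.0237 s.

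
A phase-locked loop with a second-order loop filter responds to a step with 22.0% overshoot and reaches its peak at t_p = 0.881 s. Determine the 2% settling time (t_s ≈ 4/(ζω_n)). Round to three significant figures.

The overshoot fixes ζ = −ln(OS)/√(π²+ln²(OS)) = 0.434.
t_p = π/ω_d ⇒ ω_d = 3.57 rad/s; then ω_n = ω_d/√(1−ζ²) = 3.96 rad/s.
t_s ≈ 4/(ζω_n) = 4/(0.434·3.96) = 2.33 s.

t_s ≈ 2.33 s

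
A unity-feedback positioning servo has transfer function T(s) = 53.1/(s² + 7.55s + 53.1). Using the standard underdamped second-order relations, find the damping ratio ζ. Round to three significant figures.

ζ ≈ 0.518

ω_n = √53.1 = 7.29 rad/s; ζ = 7.55/(2·7.29) = 0.518.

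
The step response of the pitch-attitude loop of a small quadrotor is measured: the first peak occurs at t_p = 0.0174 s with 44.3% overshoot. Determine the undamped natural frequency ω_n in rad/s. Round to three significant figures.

ω_n ≈ 187 rad/s

From the overshoot, ζ = −ln(OS)/√(π²+ln²(OS)) = 0.251.
t_p = π/ω_d ⇒ ω_d = 181 rad/s; then ω_n = ω_d/√(1−ζ²) = 187 rad/s.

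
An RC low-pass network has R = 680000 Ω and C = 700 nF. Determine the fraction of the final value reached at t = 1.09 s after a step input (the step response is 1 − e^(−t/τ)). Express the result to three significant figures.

y/y_∞ ≈ 0.899

τ = RC = 680000 × 700 nF = 0.476 s.
y(t)/y_∞ = 1 − e^(−t/τ) = 1 − e^(−1.09/0.476) = 1 − e^(−2.29) = 0.899.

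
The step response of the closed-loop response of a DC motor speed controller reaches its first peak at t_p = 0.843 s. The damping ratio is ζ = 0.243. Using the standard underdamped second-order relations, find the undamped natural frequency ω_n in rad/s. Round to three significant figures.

Peak time t_p = π/ω_d, so ω_d = π/t_p = π/0.843 = 3.73 rad/s.
ω_n = ω_d/√(1−ζ²) = 3.73/√0.941 = 3.84 rad/s.

ω_n ≈ 3.84 rad/s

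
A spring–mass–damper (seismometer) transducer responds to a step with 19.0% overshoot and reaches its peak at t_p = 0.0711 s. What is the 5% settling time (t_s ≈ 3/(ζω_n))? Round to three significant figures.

t_s ≈ 0.128 s

ζ from %OS: ζ = |ln 0.190|/√(π²+ln²0.190) = 0.467.
From t_p = π/ω_d, ω_d = π/0.0711 = 44.2 rad/s, so ω_n = ω_d/√(1−ζ²) = 50.0 rad/s.
t_s ≈ 3/(ζω_n) = 3/(0.467·50.0) = 0.128 s.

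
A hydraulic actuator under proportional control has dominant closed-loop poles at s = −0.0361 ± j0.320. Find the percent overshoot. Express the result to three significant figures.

%OS ≈ 70.2%

|pole| = ω_n = √(0.0361² + 0.320²) = 0.322 rad/s; ζ = cos θ = σ/ω_n = 0.112.
Overshoot: exp(−π·0.112/√(1−0.112²)) = 0.702, i.e. 70.2%.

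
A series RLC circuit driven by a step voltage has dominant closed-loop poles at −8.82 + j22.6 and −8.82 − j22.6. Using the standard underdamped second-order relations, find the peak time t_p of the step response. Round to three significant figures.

t_p = π/ω_d with ω_d = 22.6 (the imaginary part), so t_p = 0.139 s.

t_p ≈ 0.139 s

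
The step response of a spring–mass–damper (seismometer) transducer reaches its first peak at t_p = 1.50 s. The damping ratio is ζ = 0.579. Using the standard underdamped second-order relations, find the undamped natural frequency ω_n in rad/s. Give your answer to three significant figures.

Peak time t_p = π/ω_d, so ω_d = π/t_p = π/1.50 = 2.09 rad/s.
ω_n = ω_d/√(1−ζ²) = 2.09/√0.665 = 2.57 rad/s.

ω_n ≈ 2.57 rad/s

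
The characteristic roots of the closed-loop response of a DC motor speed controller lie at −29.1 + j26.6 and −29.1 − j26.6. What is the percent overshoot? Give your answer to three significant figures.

|pole| = ω_n = √(29.1² + 26.6²) = 39.4 rad/s; ζ = cos θ = σ/ω_n = 0.738.
%OS = 100·exp(−πζ/√(1−ζ²)) = 3.22%.

%OS ≈ 3.22%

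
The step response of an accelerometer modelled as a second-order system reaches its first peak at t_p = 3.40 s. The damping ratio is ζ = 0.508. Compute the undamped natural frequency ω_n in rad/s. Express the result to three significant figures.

ω_n ≈ 1.07 rad/s

Peak time t_p = π/ω_d, so ω_d = π/t_p = π/3.40 = 0.924 rad/s.
ω_n = ω_d/√(1−ζ²) = 0.924/√0.742 = 1.07 rad/s.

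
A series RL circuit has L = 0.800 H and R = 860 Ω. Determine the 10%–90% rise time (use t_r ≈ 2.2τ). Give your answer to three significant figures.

τ = L/R = 0.800/860 = 0.000930 s.
t_r ≈ 2.2τ = 0.00205 s.

t_r ≈ 0.00205 s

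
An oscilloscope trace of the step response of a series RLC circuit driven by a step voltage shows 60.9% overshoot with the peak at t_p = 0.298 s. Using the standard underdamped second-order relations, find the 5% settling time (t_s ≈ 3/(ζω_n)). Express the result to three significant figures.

ζ from %OS: ζ = |ln 0.609|/√(π²+ln²0.609) = 0.156.
t_p = π/ω_d ⇒ ω_d = 10.5 rad/s; then ω_n = ω_d/√(1−ζ²) = 10.7 rad/s.
t_s ≈ 3/(ζω_n) = 3/(0.156·10.7) = 1.80 s.

t_s ≈ 1.80 s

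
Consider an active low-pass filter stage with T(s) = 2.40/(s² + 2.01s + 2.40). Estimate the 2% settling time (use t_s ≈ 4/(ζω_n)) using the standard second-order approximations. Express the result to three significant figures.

t_s ≈ 3.98 s

ω_n = √2.40 = 1.55 rad/s; ζ = 2.01/(2·1.55) = 0.649.
t_s ≈ 4/(ζω_n) = 4/(0.649·1.55) = 3.98 s.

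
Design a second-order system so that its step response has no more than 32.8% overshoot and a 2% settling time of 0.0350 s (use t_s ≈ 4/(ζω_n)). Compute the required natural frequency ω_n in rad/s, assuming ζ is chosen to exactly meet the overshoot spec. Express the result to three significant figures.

ω_n ≈ 342 rad/s

From %OS = 100·exp(−πζ/√(1−ζ²)), invert to get ζ = −ln(OS)/√(π² + ln²(OS)) with OS = 0.328.
−ln 0.328 = 1.115, so ζ = 1.115/√(π² + 1.243) = 0.334.
Then ω_n = 4/(ζ t_s) = 4/(0.334 × 0.0350) = 342 rad/s.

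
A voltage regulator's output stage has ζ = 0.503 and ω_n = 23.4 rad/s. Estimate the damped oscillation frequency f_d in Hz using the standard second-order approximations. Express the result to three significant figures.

ω_d = ω_n√(1−ζ²) = 23.4·√0.747 = 20.2 rad/s.
f_d = ω_d/(2π) = 3.22 Hz.

f_d ≈ 3.22 Hz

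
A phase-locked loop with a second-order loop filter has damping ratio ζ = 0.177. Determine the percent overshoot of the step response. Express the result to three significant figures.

%OS ≈ 56.8%

For an underdamped second-order system, %OS = 100·exp(−πζ/√(1−ζ²)).
πζ/√(1−ζ²) = π·0.177/√(1−0.0313) = 0.5650, so %OS = 100·e^(−0.5650) = 56.8%.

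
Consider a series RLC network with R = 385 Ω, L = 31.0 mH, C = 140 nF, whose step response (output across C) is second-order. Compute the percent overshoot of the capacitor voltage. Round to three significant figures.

For a series RLC circuit (capacitor voltage as output), ω_n = 1/√(LC) = 1/√(31.0 mH · 140 nF) = 15200 rad/s.
ζ = (R/2)·√(C/L) = (385/2)·√(140 nF/31.0 mH) = 0.409.
Overshoot: exp(−π·0.409/√(1−0.409²)) = 0.245, i.e. 24.5%.

%OS ≈ 24.5%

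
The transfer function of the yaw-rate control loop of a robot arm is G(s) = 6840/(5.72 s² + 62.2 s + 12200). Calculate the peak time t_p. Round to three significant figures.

Dividing through by 5.72: denominator becomes s² + 10.87 s + 2133.
So ω_n = √2133 = 46.2 rad/s and ζ = 10.87/(2·46.2) = 0.118.
ω_d = ω_n√(1−ζ²) = 45.9 rad/s. t_p = π/ω_d = 0.0685 s.

t_p ≈ 0.0685 s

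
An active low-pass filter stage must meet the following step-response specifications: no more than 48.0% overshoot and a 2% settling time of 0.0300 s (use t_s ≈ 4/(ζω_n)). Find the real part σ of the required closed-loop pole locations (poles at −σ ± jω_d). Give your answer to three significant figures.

σ ≈ 133

The settling-time spec alone fixes σ = ζω_n = 4/t_s = 4/0.0300 = 133.
(Overshoot then fixes ζ = 0.228 and hence ω_d = σ·√(1−ζ²)/ζ = 571 rad/s.)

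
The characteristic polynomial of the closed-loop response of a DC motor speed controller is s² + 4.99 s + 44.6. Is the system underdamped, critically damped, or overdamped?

underdamped

a² − 4b = 4.99² − 4·44.6 < 0 (complex roots); the system is underdamped.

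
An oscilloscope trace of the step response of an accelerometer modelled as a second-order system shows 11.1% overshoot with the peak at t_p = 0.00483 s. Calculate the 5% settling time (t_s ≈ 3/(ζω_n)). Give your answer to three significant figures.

ζ from %OS: ζ = |ln 0.111|/√(π²+ln²0.111) = 0.573.
t_p = π/ω_d ⇒ ω_d = 650 rad/s; then ω_n = ω_d/√(1−ζ²) = 794 rad/s.
t_s ≈ 3/(ζω_n) = 3/(0.573·794) = 0.00659 s.

t_s ≈ 0.00659 s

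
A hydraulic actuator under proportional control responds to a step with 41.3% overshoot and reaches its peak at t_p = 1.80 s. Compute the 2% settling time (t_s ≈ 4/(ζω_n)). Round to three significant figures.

The overshoot fixes ζ = −ln(OS)/√(π²+ln²(OS)) = 0.271.
From t_p = π/ω_d, ω_d = π/1.80 = 1.75 rad/s, so ω_n = ω_d/√(1−ζ²) = 1.81 rad/s.
t_s ≈ 4/(ζω_n) = 4/(0.271·1.81) = 8.14 s.

t_s ≈ 8.14 s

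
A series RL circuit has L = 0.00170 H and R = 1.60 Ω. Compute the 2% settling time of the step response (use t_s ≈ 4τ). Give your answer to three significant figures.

t_s ≈ 0.00425 s

τ = L/R = 0.00170/1.60 = 0.00106 s.
t_s ≈ 4τ = 0.00425 s.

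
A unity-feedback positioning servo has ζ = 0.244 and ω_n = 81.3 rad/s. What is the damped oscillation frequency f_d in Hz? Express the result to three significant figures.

f_d ≈ 12.5 Hz

ω_d = ω_n√(1−ζ²) = 81.3·√0.940 = 78.8 rad/s.
f_d = ω_d/(2π) = 12.5 Hz.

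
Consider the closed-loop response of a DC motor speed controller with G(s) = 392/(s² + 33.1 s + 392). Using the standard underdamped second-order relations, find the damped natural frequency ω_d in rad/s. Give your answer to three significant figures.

ω_d ≈ 10.9 rad/s

Matching coefficients with s² + 2ζω_n s + ω_n² gives ω_n² = 392 ⇒ ω_n = 19.8 rad/s, and ζ = 33.1/(2ω_n) = 0.836.
ω_d = 19.8·√(1 − 0.836²) = 10.9 rad/s.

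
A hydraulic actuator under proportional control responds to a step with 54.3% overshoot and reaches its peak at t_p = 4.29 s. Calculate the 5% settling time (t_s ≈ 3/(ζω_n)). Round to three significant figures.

The overshoot fixes ζ = −ln(OS)/√(π²+ln²(OS)) = 0.191.
From t_p = π/ω_d, ω_d = π/4.29 = 0.732 rad/s, so ω_n = ω_d/√(1−ζ²) = 0.746 rad/s.
t_s ≈ 3/(ζω_n) = 3/(0.191·0.746) = 21.1 s.

t_s ≈ 21.1 s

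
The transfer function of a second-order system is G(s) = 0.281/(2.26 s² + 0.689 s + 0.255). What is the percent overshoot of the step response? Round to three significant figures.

Dividing through by 2.26: denominator becomes s² + 0.3049 s + 0.1128.
So ω_n = √0.1128 = 0.336 rad/s and ζ = 0.3049/(2·0.336) = 0.454.
%OS = 100·exp(−πζ/√(1−ζ²)) = 20.2%.

%OS ≈ 20.2%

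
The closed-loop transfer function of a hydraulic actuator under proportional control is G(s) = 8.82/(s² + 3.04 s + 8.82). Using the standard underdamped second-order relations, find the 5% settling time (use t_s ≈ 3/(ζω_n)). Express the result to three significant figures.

ω_n = √8.82 = 2.97 rad/s; ζ = 3.04/(2·2.97) = 0.512.
t_s ≈ 3/(ζω_n) = 3/(0.512·2.97) = 1.97 s.

t_s ≈ 1.97 s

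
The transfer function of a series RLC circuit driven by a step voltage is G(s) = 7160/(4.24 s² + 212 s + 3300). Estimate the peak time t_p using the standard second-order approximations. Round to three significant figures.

Dividing through by 4.24: denominator becomes s² + 50.00 s + 778.3.
So ω_n = √778.3 = 27.9 rad/s and ζ = 50.00/(2·27.9) = 0.896.
The damped frequency ω_d = ω_n√(1−ζ²) = 12.4 rad/s. t_p = π/ω_d = 0.254 s.

t_p ≈ 0.254 s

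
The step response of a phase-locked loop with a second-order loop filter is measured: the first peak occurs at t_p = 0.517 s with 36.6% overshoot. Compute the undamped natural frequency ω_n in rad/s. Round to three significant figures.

From the overshoot, ζ = −ln(OS)/√(π²+ln²(OS)) = 0.305.
t_p = π/ω_d ⇒ ω_d = 6.08 rad/s; then ω_n = ω_d/√(1−ζ²) = 6.38 rad/s.

ω_n ≈ 6.38 rad/s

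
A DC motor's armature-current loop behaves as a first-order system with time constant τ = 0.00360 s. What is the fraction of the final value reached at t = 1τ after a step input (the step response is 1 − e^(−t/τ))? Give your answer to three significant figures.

y/y_∞ ≈ 0.632

y(t)/y_∞ = 1 − e^(−t/τ) = 1 − e^(−1) = 1 − e^(−1.00) = 0.632.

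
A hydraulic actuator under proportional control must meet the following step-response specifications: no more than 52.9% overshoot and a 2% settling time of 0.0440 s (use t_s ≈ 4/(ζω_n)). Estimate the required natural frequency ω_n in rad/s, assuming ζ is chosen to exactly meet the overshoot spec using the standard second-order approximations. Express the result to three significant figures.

ω_n ≈ 458 rad/s

From %OS = 100·exp(−πζ/√(1−ζ²)), invert to get ζ = −ln(OS)/√(π² + ln²(OS)) with OS = 0.529.
−ln 0.529 = 0.6368, so ζ = 0.6368/√(π² + 0.4055) = 0.199.
From t_s ≈ 4/(ζω_n): ω_n = 4/(ζ·t_s) = 4/(0.199·0.0440) = 458 rad/s.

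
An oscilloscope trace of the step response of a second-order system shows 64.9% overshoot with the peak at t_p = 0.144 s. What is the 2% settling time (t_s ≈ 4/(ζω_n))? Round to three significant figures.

t_s ≈ 1.33 s

From the overshoot, ζ = −ln(OS)/√(π²+ln²(OS)) = 0.136.
From t_p = π/ω_d, ω_d = π/0.144 = 21.8 rad/s, so ω_n = ω_d/√(1−ζ²) = 22.0 rad/s.
t_s ≈ 4/(ζω_n) = 4/(0.136·22.0) = 1.33 s.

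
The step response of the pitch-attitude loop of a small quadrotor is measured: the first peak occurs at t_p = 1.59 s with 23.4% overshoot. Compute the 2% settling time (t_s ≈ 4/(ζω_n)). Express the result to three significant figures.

ζ from %OS: ζ = |ln 0.234|/√(π²+ln²0.234) = 0.420.
t_p = π/ω_d ⇒ ω_d = 1.98 rad/s; then ω_n = ω_d/√(1−ζ²) = 2.18 rad/s.
t_s ≈ 4/(ζω_n) = 4/(0.420·2.18) = 4.38 s.

t_s ≈ 4.38 s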